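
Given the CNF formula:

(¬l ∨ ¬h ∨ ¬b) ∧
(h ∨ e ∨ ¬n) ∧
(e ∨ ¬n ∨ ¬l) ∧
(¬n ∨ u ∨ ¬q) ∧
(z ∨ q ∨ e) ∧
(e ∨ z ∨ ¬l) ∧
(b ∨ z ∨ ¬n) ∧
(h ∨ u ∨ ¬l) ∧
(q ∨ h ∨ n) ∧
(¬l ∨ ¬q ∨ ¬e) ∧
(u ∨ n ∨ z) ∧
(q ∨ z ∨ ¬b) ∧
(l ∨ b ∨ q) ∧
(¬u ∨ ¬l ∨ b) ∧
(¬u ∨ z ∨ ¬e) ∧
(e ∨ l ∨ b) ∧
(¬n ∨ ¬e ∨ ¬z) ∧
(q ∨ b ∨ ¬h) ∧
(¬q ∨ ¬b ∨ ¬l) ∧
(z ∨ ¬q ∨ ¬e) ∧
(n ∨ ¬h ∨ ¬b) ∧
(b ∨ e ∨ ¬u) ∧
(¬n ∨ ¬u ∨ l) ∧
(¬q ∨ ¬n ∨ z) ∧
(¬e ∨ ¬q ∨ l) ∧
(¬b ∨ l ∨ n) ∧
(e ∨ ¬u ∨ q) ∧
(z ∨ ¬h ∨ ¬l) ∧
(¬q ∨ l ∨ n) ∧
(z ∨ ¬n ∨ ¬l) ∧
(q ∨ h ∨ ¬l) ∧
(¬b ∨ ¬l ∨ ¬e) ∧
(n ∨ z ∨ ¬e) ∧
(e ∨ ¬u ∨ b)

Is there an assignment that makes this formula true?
Yes

Yes, the formula is satisfiable.

One satisfying assignment is: q=False, n=True, h=True, b=True, z=True, u=False, l=False, e=False

Verification: With this assignment, all 34 clauses evaluate to true.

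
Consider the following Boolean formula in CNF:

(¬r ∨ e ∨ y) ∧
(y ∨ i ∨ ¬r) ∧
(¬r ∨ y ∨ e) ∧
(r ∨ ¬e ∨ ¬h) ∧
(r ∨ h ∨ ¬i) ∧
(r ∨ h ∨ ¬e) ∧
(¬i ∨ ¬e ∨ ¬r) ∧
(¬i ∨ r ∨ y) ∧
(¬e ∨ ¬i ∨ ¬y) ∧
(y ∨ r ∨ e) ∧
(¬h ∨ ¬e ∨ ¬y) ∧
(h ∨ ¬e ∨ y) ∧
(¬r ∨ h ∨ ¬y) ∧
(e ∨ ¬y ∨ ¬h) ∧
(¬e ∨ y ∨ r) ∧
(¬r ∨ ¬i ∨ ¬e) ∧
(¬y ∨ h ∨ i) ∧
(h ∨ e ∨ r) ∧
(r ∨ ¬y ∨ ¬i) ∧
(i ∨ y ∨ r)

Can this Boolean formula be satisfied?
No

No, the formula is not satisfiable.

No assignment of truth values to the variables can make all 20 clauses true simultaneously.

The formula is UNSAT (unsatisfiable).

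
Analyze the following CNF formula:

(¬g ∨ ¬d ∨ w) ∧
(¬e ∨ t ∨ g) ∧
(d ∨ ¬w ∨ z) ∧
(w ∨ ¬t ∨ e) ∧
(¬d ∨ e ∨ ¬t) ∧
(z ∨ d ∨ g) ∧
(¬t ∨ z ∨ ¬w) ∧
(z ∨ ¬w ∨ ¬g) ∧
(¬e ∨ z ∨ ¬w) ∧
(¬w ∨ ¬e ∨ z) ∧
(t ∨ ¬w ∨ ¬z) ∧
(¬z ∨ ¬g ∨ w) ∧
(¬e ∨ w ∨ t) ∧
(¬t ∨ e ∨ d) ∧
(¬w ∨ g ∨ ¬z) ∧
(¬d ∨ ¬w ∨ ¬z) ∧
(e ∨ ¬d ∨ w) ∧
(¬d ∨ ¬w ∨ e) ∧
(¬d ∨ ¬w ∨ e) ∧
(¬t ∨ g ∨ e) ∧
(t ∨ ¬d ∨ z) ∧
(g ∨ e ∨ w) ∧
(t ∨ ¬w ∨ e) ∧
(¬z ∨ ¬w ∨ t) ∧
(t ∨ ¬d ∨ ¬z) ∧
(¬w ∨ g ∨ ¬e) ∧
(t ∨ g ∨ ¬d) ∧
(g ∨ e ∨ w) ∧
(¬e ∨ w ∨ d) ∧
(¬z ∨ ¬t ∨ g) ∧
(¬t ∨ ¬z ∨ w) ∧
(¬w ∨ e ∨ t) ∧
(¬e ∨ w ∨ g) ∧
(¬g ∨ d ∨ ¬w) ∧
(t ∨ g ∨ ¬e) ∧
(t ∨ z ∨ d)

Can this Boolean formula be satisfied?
No

No, the formula is not satisfiable.

No assignment of truth values to the variables can make all 36 clauses true simultaneously.

The formula is UNSAT (unsatisfiable).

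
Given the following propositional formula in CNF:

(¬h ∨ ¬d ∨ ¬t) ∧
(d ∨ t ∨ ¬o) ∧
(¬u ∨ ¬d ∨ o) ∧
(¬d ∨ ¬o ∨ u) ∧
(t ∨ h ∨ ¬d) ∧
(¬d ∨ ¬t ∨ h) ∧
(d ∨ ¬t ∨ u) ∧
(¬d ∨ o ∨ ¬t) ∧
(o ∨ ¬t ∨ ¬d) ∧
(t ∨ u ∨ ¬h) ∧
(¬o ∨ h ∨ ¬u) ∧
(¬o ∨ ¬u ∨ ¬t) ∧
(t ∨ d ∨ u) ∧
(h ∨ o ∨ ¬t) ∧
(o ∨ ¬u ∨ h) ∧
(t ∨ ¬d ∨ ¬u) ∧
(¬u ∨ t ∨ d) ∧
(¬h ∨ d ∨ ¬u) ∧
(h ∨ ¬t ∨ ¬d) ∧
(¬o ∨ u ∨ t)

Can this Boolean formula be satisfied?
No

No, the formula is not satisfiable.

No assignment of truth values to the variables can make all 20 clauses true simultaneously.

The formula is UNSAT (unsatisfiable).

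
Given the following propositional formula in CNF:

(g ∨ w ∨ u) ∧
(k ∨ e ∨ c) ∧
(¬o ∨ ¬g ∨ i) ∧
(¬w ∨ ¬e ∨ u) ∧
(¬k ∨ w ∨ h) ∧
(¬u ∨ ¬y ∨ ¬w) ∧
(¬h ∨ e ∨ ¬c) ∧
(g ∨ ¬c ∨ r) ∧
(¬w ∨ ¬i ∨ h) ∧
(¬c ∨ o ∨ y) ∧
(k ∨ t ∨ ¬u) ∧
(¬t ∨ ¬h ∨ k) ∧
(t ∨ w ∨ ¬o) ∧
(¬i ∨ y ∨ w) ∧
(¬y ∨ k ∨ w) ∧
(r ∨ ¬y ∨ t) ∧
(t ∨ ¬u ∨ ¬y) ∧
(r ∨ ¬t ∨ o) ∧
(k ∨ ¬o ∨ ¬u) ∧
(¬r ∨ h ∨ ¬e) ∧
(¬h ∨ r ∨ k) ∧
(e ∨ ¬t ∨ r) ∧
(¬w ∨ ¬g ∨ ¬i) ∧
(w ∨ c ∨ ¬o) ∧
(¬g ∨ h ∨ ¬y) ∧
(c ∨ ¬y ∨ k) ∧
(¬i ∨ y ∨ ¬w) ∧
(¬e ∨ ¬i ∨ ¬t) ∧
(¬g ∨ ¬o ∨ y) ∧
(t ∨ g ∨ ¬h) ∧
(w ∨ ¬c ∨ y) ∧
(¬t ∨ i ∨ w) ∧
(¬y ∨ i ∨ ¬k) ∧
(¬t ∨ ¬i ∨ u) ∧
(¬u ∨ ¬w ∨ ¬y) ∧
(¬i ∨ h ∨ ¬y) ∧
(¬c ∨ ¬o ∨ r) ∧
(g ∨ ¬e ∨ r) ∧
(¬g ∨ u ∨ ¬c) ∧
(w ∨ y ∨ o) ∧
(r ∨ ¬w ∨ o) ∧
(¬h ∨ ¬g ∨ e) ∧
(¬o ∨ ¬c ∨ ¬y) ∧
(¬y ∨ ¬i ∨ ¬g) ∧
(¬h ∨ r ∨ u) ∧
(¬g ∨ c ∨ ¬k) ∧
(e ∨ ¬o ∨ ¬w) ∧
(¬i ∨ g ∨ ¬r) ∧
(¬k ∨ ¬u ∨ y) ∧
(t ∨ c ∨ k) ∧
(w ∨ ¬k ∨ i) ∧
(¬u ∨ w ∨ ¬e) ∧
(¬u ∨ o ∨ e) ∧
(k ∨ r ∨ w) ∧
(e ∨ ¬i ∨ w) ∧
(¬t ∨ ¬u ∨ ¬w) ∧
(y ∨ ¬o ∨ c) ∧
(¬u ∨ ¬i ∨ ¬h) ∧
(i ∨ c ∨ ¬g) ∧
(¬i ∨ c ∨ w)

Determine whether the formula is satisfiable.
Yes

Yes, the formula is satisfiable.

One satisfying assignment is: k=True, w=True, h=False, u=False, c=False, r=True, g=False, i=False, y=False, t=True, e=False, o=False

Verification: With this assignment, all 60 clauses evaluate to true.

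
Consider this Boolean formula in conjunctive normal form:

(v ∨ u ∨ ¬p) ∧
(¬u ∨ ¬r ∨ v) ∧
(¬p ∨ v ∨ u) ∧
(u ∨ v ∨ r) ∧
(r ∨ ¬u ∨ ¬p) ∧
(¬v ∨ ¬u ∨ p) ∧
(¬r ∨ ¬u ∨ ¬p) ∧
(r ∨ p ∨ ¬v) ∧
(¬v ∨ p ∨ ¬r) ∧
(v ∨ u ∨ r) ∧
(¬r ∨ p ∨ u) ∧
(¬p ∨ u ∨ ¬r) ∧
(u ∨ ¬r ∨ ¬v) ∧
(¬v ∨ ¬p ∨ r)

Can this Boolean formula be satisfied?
Yes

Yes, the formula is satisfiable.

One satisfying assignment is: v=False, r=False, p=False, u=True

Verification: With this assignment, all 14 clauses evaluate to true.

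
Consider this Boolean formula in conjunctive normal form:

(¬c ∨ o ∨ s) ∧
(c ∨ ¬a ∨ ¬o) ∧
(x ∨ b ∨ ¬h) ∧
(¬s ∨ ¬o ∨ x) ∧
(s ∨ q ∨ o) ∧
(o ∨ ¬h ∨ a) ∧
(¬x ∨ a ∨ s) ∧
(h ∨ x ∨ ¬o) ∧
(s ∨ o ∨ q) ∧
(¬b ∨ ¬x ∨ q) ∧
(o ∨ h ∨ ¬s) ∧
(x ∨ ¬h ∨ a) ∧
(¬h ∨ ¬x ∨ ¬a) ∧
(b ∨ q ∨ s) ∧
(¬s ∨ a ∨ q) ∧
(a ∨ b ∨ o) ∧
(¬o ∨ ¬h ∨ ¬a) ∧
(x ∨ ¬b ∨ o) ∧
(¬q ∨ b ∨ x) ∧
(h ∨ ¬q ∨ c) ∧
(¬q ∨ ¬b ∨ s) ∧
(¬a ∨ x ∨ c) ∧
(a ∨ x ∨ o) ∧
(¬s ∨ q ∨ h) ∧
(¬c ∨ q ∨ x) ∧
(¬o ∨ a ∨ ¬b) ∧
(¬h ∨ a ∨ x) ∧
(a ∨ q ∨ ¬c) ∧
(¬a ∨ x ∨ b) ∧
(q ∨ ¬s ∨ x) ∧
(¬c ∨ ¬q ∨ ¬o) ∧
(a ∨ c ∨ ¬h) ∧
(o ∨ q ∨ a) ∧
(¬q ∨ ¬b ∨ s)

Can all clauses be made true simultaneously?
No

No, the formula is not satisfiable.

No assignment of truth values to the variables can make all 34 clauses true simultaneously.

The formula is UNSAT (unsatisfiable).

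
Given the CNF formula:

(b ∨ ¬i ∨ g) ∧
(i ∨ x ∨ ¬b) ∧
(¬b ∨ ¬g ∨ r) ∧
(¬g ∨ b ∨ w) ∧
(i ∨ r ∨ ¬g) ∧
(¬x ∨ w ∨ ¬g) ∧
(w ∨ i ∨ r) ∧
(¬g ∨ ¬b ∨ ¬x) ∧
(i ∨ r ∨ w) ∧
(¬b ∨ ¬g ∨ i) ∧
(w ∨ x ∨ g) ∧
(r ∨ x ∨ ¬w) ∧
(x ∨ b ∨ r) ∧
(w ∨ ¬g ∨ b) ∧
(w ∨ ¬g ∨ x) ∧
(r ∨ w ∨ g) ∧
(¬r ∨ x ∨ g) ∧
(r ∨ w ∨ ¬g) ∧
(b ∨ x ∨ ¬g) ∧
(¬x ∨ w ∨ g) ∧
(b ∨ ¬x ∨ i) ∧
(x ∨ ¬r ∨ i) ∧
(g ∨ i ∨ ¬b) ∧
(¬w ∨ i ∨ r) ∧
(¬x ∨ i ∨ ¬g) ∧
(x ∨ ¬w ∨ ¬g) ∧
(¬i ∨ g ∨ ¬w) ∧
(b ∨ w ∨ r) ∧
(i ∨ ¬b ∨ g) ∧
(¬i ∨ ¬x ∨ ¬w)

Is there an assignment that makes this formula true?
No

No, the formula is not satisfiable.

No assignment of truth values to the variables can make all 30 clauses true simultaneously.

The formula is UNSAT (unsatisfiable).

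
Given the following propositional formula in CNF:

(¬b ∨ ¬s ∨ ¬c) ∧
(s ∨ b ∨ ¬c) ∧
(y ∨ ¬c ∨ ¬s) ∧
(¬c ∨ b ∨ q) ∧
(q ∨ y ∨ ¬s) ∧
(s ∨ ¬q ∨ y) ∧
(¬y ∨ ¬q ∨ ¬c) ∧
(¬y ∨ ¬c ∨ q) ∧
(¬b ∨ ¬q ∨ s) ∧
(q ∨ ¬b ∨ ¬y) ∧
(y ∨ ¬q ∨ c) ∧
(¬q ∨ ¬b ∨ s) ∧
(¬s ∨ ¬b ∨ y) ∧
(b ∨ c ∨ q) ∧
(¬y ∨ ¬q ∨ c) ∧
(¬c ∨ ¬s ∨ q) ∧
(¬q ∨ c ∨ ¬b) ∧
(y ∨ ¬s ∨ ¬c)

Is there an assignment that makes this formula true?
Yes

Yes, the formula is satisfiable.

One satisfying assignment is: s=False, q=False, c=False, b=True, y=False

Verification: With this assignment, all 18 clauses evaluate to true.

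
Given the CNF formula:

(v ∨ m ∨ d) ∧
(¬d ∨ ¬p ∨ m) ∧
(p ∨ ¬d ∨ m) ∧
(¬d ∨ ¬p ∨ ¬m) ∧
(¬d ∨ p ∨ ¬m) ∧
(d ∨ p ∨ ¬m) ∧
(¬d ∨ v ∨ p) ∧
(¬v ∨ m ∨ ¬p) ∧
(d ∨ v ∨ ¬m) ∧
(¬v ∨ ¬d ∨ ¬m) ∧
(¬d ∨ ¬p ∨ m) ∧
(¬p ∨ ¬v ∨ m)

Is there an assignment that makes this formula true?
Yes

Yes, the formula is satisfiable.

One satisfying assignment is: v=True, p=False, m=False, d=False

Verification: With this assignment, all 12 clauses evaluate to true.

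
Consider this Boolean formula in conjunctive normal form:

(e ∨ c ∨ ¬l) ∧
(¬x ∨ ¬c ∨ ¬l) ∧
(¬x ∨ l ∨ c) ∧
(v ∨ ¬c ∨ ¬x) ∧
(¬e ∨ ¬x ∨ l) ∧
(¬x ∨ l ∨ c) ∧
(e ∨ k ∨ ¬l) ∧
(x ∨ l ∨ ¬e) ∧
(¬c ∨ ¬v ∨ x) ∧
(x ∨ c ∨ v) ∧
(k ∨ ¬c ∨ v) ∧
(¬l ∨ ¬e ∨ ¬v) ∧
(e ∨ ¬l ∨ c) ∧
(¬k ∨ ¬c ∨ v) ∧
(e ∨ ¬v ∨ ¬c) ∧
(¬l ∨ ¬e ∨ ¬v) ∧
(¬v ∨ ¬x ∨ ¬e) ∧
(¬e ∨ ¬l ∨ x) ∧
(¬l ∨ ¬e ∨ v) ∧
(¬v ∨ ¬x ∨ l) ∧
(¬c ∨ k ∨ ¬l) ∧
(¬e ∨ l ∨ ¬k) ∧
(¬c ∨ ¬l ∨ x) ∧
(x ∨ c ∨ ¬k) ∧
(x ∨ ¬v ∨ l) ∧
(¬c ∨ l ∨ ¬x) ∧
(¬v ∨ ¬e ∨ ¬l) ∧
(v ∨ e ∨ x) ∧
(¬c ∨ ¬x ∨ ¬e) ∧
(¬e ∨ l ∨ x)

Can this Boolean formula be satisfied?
No

No, the formula is not satisfiable.

No assignment of truth values to the variables can make all 30 clauses true simultaneously.

The formula is UNSAT (unsatisfiable).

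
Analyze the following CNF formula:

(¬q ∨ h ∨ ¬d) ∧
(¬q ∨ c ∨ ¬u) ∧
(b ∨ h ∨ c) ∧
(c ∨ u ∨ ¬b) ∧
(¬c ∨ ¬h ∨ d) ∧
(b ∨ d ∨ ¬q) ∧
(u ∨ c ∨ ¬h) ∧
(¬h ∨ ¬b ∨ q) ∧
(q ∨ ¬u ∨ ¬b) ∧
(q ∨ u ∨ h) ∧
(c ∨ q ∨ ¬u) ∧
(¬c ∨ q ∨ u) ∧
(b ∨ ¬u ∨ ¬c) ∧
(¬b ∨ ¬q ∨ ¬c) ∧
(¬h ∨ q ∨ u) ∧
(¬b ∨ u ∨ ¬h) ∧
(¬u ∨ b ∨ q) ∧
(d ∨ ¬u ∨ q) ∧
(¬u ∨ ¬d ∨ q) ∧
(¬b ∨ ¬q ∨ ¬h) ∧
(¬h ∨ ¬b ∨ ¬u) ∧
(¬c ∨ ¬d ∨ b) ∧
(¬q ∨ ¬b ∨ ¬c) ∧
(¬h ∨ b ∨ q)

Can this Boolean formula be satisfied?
No

No, the formula is not satisfiable.

No assignment of truth values to the variables can make all 24 clauses true simultaneously.

The formula is UNSAT (unsatisfiable).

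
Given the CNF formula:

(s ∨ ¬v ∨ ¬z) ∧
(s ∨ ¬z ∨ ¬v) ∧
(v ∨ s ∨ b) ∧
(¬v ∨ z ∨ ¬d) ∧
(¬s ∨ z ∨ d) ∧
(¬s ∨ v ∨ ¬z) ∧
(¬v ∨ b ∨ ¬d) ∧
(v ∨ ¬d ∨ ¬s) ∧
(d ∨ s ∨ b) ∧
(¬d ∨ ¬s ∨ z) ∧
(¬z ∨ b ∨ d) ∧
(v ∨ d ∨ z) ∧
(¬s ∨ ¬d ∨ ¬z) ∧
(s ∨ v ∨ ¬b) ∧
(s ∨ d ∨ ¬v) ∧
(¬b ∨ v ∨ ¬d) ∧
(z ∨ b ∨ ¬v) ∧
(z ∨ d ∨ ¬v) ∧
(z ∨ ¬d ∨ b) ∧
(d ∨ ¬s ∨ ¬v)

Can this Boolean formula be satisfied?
No

No, the formula is not satisfiable.

No assignment of truth values to the variables can make all 20 clauses true simultaneously.

The formula is UNSAT (unsatisfiable).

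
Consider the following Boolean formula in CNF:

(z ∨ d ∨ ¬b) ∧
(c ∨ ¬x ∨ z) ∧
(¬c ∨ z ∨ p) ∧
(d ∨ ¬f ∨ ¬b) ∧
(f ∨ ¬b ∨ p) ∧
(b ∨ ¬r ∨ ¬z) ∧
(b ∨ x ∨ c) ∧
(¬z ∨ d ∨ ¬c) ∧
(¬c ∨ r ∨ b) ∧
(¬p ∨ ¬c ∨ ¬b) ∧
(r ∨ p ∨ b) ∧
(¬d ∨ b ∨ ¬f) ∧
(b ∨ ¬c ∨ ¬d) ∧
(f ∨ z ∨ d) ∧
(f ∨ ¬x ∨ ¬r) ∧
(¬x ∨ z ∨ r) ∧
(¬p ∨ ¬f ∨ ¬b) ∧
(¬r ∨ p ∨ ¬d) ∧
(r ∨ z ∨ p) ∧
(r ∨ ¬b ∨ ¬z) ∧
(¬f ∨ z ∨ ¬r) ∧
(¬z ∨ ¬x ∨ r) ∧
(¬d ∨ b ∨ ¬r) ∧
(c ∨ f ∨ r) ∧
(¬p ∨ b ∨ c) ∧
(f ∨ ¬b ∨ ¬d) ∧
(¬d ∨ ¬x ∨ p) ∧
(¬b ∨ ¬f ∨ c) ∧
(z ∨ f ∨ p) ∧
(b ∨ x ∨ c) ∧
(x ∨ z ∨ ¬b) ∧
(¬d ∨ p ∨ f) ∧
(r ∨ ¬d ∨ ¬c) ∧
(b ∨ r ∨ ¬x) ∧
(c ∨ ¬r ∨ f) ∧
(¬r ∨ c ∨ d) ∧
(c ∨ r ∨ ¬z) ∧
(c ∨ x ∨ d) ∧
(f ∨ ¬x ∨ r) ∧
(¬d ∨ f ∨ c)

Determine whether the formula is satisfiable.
No

No, the formula is not satisfiable.

No assignment of truth values to the variables can make all 40 clauses true simultaneously.

The formula is UNSAT (unsatisfiable).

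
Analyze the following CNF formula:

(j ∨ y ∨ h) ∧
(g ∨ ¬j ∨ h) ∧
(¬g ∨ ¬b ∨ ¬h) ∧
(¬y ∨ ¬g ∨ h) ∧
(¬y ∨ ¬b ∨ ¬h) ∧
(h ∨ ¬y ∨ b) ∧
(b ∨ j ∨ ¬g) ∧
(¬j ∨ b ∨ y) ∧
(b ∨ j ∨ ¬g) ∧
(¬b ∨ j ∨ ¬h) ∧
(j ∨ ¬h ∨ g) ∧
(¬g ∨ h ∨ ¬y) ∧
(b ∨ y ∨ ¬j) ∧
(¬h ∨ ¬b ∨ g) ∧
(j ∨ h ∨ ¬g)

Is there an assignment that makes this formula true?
Yes

Yes, the formula is satisfiable.

One satisfying assignment is: h=False, g=False, j=False, b=True, y=True

Verification: With this assignment, all 15 clauses evaluate to true.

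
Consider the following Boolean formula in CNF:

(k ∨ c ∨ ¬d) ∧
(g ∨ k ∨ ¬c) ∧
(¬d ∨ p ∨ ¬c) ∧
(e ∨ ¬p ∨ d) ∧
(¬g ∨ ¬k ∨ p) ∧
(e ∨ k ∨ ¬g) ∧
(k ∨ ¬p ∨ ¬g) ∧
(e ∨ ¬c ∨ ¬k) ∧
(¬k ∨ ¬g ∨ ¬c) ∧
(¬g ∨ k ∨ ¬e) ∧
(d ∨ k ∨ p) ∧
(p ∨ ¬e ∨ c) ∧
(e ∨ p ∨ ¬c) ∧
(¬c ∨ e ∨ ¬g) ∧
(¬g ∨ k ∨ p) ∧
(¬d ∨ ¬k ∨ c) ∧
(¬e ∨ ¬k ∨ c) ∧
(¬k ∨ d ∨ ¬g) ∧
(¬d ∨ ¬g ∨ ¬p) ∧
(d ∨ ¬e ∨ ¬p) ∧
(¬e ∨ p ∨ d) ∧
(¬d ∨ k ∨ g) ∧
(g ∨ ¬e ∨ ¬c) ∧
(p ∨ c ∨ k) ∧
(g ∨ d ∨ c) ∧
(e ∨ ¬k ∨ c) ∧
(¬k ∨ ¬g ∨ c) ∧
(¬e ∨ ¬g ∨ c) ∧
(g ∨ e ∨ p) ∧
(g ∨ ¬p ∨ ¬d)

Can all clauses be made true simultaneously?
No

No, the formula is not satisfiable.

No assignment of truth values to the variables can make all 30 clauses true simultaneously.

The formula is UNSAT (unsatisfiable).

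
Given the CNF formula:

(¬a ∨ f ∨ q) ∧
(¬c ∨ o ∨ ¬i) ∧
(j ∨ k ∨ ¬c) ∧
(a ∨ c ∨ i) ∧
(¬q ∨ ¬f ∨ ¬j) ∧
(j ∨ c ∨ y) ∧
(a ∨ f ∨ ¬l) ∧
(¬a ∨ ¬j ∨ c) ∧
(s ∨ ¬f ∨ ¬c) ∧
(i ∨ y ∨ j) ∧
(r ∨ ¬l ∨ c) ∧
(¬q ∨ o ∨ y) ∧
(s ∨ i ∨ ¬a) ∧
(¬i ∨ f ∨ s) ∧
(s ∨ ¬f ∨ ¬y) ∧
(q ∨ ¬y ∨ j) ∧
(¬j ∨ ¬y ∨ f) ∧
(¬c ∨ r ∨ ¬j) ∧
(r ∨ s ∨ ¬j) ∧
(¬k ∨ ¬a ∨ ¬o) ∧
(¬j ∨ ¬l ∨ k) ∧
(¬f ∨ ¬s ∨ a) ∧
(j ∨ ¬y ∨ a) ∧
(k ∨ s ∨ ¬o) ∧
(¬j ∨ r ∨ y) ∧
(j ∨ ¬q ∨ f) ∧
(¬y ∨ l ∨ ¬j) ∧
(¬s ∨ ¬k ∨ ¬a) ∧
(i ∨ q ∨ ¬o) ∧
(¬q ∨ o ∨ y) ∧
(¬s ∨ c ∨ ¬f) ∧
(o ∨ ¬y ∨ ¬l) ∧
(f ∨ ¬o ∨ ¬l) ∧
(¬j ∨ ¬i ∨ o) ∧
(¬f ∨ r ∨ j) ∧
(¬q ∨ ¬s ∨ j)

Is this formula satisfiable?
Yes

Yes, the formula is satisfiable.

One satisfying assignment is: o=True, r=False, k=True, f=False, i=True, q=False, y=False, a=False, j=False, l=False, c=True, s=True

Verification: With this assignment, all 36 clauses evaluate to true.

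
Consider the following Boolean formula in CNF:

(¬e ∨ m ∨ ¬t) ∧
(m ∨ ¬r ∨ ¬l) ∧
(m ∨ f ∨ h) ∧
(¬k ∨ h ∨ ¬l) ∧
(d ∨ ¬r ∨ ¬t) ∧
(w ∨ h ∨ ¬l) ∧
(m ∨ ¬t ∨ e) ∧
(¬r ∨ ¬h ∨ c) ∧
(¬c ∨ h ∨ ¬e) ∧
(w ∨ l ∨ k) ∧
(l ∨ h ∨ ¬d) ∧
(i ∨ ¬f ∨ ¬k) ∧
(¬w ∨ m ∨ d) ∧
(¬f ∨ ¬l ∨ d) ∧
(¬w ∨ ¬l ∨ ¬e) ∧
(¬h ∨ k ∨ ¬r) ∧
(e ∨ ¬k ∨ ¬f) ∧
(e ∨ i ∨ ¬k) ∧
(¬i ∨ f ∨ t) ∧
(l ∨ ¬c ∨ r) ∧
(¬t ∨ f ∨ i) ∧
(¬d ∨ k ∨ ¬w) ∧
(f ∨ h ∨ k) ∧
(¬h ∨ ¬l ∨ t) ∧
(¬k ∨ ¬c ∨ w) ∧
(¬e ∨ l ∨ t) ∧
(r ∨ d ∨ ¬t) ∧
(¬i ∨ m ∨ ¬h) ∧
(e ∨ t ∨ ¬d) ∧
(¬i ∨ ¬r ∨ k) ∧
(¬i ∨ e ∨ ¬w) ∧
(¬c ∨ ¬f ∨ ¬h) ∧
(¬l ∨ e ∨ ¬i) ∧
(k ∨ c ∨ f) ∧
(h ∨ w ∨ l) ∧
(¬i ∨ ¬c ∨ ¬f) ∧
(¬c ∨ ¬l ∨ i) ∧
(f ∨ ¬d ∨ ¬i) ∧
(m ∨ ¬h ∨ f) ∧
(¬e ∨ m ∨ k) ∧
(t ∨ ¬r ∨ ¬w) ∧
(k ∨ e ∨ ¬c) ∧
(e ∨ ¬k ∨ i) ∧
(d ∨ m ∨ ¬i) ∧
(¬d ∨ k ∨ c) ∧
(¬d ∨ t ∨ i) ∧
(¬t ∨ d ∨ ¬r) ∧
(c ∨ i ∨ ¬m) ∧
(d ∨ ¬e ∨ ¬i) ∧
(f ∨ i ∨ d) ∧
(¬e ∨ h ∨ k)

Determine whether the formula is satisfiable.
Yes

Yes, the formula is satisfiable.

One satisfying assignment is: l=False, k=True, h=True, w=False, d=True, e=True, t=True, r=False, f=True, c=False, m=True, i=True

Verification: With this assignment, all 51 clauses evaluate to true.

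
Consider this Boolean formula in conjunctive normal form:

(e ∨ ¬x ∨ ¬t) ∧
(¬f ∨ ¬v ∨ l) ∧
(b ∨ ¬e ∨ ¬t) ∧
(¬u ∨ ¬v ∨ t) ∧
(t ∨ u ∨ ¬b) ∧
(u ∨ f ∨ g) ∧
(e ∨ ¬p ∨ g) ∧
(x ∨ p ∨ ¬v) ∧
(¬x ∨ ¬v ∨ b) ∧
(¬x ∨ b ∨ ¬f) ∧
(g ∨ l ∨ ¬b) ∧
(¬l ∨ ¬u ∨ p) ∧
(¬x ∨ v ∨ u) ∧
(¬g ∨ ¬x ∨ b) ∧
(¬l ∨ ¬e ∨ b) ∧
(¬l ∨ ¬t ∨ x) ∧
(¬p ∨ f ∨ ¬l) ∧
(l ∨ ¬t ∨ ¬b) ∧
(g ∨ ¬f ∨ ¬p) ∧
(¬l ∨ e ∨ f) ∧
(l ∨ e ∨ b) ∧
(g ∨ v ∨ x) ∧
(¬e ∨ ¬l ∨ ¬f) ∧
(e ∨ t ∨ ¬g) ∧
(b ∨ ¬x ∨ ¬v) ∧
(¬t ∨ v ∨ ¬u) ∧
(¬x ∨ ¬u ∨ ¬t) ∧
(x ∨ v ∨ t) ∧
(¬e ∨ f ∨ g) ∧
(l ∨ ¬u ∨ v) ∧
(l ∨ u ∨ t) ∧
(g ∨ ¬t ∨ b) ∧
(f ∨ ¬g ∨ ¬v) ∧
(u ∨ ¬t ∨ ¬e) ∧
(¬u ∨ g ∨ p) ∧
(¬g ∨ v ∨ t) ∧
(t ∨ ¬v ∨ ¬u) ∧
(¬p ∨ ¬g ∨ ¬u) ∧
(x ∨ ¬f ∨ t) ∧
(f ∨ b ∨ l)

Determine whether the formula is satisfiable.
No

No, the formula is not satisfiable.

No assignment of truth values to the variables can make all 40 clauses true simultaneously.

The formula is UNSAT (unsatisfiable).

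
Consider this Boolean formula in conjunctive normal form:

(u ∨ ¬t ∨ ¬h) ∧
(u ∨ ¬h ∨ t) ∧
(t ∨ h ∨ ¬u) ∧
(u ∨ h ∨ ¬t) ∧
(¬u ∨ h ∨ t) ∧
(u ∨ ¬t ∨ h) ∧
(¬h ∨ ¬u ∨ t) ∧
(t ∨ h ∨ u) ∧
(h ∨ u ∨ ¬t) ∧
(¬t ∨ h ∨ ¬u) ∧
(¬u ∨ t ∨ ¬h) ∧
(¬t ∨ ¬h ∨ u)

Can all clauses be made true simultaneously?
Yes

Yes, the formula is satisfiable.

One satisfying assignment is: t=True, h=True, u=True

Verification: With this assignment, all 12 clauses evaluate to true.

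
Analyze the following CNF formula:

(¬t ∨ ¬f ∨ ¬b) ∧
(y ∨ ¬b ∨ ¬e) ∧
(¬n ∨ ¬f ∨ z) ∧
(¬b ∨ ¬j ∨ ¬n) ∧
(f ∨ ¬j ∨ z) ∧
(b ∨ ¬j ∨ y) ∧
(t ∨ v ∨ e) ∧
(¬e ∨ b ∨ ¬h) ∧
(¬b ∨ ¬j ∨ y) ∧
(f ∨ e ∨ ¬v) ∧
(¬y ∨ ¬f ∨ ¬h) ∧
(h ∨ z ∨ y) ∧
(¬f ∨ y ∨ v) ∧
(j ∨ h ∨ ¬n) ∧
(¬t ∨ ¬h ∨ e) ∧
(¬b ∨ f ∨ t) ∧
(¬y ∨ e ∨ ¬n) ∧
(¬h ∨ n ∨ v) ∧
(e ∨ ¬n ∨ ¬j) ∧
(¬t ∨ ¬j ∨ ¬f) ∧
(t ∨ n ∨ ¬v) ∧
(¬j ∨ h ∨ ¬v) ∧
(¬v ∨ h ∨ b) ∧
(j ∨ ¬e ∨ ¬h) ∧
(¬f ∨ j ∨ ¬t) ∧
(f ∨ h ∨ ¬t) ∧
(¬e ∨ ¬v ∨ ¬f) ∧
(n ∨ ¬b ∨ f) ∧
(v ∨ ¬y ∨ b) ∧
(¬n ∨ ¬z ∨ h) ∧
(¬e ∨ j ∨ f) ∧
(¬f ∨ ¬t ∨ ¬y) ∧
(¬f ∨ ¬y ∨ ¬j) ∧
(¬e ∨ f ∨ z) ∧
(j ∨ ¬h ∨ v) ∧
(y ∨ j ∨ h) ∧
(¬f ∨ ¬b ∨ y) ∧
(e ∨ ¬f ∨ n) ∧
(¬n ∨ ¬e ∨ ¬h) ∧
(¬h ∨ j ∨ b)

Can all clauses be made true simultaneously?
Yes

Yes, the formula is satisfiable.

One satisfying assignment is: z=False, b=True, y=True, h=False, t=False, f=True, v=False, n=False, e=True, j=False

Verification: With this assignment, all 40 clauses evaluate to true.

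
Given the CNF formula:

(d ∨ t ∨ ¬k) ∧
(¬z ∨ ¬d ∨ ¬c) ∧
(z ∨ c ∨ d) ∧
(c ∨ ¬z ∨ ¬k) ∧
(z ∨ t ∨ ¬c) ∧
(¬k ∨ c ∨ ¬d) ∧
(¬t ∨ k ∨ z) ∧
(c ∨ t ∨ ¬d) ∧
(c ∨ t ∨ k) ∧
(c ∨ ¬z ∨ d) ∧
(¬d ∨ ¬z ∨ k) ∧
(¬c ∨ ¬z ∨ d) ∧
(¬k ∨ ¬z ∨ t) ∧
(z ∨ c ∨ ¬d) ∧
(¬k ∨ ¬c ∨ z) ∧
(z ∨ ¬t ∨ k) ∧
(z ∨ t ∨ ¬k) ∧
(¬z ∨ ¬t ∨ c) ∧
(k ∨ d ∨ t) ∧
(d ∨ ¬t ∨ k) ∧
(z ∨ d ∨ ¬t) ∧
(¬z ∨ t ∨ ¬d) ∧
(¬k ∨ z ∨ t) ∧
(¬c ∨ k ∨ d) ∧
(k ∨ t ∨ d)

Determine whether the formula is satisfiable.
No

No, the formula is not satisfiable.

No assignment of truth values to the variables can make all 25 clauses true simultaneously.

The formula is UNSAT (unsatisfiable).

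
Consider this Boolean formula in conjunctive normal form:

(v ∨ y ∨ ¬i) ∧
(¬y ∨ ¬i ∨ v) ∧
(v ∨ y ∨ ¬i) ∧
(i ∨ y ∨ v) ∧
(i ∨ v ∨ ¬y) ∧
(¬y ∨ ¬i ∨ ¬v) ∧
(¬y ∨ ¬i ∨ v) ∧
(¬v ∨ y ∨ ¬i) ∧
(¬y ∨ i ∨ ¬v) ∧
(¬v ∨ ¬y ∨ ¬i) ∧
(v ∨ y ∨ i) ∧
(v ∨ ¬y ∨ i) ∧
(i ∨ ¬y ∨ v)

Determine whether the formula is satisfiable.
Yes

Yes, the formula is satisfiable.

One satisfying assignment is: y=False, v=True, i=False

Verification: With this assignment, all 13 clauses evaluate to true.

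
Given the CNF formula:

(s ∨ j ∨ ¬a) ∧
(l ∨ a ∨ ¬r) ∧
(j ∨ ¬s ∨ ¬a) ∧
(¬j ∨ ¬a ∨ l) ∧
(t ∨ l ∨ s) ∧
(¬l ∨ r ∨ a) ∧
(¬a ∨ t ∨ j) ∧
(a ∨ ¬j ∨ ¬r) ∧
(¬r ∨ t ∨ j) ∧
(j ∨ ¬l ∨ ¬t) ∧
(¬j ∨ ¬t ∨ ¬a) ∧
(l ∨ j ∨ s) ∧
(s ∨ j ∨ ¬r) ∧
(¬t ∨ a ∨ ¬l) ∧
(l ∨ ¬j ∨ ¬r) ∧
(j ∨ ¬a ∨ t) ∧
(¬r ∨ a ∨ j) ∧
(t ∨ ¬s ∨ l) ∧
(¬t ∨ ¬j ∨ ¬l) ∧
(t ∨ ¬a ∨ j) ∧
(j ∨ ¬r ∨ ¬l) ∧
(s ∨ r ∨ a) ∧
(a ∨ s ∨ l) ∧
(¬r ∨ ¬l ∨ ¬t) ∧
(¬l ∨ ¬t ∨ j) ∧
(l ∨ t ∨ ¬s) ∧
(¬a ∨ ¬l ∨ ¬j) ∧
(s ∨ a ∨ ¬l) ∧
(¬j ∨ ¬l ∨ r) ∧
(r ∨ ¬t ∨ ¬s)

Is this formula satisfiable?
No

No, the formula is not satisfiable.

No assignment of truth values to the variables can make all 30 clauses true simultaneously.

The formula is UNSAT (unsatisfiable).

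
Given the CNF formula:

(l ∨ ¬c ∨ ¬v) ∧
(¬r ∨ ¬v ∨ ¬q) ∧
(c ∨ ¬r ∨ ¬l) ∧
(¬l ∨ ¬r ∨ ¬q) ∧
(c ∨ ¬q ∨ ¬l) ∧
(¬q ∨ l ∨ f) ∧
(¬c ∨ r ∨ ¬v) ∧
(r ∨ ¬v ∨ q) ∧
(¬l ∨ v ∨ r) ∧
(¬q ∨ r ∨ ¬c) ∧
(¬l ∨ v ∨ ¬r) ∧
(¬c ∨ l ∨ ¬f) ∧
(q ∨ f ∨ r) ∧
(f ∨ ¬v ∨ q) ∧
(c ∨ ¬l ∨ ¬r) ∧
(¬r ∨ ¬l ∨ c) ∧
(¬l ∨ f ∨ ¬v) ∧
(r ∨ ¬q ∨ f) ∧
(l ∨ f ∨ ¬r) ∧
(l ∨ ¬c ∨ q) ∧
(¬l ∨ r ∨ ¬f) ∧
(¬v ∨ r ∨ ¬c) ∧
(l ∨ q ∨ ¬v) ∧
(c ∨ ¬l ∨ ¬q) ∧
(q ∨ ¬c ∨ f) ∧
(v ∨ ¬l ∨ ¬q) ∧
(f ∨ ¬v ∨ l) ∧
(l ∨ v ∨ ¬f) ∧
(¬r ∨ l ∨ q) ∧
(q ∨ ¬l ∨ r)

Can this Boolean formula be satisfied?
Yes

Yes, the formula is satisfiable.

One satisfying assignment is: q=False, f=True, l=True, v=True, r=True, c=True

Verification: With this assignment, all 30 clauses evaluate to true.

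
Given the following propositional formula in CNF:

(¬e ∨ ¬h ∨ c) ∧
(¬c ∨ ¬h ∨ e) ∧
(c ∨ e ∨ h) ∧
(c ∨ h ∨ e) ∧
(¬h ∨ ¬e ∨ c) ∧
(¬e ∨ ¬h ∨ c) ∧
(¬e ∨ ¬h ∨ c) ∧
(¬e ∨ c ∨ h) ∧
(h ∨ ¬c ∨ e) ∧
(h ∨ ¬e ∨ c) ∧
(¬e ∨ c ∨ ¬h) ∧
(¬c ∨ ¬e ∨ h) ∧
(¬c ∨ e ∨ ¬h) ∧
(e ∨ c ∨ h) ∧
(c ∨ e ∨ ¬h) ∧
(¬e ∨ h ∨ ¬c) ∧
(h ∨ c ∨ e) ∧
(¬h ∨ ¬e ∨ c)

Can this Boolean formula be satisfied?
Yes

Yes, the formula is satisfiable.

One satisfying assignment is: c=True, h=True, e=True

Verification: With this assignment, all 18 clauses evaluate to true.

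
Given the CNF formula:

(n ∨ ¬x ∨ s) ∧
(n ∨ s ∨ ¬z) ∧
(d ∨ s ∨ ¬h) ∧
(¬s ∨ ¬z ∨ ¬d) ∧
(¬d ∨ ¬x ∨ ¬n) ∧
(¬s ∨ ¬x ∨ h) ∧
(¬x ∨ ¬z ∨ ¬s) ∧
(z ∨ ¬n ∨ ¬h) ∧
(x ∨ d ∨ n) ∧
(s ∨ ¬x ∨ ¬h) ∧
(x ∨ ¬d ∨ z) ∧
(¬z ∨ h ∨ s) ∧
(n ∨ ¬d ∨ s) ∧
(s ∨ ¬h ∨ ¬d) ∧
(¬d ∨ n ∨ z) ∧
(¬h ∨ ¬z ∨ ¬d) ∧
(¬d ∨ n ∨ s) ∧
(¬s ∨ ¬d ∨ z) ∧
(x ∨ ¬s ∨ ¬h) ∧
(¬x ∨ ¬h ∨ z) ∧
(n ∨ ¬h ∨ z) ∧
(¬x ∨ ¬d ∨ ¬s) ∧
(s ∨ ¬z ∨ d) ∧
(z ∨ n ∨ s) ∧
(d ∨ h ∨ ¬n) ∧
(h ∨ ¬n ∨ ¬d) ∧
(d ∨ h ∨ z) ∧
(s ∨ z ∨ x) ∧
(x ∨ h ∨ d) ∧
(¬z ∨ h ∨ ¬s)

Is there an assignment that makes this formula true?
No

No, the formula is not satisfiable.

No assignment of truth values to the variables can make all 30 clauses true simultaneously.

The formula is UNSAT (unsatisfiable).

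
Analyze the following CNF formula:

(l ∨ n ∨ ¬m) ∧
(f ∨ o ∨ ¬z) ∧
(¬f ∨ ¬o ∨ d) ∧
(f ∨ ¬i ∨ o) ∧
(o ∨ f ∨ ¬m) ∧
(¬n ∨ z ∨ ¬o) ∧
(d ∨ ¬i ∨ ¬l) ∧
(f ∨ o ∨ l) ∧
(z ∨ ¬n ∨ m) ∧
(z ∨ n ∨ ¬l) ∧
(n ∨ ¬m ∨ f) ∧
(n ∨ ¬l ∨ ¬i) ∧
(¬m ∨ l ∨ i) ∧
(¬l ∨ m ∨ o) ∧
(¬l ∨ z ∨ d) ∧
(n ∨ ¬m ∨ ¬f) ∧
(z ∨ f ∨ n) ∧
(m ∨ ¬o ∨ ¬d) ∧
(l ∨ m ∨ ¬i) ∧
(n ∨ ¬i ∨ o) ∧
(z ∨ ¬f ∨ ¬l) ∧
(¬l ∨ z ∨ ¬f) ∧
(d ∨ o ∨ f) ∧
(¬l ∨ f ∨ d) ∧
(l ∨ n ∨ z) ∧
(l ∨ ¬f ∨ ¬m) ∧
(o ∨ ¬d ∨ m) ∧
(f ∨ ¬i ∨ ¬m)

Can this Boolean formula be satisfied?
Yes

Yes, the formula is satisfiable.

One satisfying assignment is: z=True, n=False, i=False, f=False, o=True, d=False, m=False, l=False

Verification: With this assignment, all 28 clauses evaluate to true.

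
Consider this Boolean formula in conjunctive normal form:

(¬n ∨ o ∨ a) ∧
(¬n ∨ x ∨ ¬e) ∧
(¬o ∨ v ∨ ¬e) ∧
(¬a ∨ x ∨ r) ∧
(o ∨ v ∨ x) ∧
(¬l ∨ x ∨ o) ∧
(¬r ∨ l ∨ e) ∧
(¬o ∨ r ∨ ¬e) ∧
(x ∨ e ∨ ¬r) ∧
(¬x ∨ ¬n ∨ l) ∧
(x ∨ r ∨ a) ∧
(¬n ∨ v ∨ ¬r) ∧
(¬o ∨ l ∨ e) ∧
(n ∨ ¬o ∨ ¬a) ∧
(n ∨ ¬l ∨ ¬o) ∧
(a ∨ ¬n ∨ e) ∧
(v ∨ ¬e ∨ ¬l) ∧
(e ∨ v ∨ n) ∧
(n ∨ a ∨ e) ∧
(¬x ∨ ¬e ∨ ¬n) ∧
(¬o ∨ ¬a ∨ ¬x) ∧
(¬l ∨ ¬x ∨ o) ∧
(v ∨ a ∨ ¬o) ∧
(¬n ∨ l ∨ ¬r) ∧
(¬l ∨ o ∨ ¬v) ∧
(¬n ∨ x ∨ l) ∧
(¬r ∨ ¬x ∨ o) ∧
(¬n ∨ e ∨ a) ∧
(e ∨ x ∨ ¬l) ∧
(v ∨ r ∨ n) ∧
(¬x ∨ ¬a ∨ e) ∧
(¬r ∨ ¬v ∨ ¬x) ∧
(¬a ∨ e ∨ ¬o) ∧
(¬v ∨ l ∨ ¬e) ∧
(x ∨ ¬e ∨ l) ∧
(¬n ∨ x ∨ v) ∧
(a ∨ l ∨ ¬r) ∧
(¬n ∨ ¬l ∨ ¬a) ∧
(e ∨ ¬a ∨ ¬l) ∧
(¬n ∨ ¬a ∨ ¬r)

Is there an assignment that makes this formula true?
No

No, the formula is not satisfiable.

No assignment of truth values to the variables can make all 40 clauses true simultaneously.

The formula is UNSAT (unsatisfiable).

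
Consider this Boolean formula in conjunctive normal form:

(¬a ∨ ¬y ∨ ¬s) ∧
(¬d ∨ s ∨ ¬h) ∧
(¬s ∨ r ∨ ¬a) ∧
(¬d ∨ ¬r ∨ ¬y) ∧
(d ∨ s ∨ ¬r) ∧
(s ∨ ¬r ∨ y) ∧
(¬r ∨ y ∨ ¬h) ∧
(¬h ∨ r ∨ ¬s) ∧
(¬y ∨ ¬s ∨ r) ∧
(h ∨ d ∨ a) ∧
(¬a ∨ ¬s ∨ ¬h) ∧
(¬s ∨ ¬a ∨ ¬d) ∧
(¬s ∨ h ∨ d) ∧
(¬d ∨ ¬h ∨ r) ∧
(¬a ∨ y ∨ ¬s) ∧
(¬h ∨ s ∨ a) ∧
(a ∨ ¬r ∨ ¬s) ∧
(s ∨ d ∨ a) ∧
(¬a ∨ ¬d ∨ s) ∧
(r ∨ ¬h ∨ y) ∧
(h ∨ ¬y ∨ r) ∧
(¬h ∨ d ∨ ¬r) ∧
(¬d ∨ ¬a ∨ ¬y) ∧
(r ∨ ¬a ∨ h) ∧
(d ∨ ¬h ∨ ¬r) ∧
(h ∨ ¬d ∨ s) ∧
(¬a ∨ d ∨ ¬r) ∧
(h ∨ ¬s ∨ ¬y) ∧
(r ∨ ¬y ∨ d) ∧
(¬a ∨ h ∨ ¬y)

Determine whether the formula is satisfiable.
Yes

Yes, the formula is satisfiable.

One satisfying assignment is: y=False, h=False, s=True, a=False, d=True, r=False

Verification: With this assignment, all 30 clauses evaluate to true.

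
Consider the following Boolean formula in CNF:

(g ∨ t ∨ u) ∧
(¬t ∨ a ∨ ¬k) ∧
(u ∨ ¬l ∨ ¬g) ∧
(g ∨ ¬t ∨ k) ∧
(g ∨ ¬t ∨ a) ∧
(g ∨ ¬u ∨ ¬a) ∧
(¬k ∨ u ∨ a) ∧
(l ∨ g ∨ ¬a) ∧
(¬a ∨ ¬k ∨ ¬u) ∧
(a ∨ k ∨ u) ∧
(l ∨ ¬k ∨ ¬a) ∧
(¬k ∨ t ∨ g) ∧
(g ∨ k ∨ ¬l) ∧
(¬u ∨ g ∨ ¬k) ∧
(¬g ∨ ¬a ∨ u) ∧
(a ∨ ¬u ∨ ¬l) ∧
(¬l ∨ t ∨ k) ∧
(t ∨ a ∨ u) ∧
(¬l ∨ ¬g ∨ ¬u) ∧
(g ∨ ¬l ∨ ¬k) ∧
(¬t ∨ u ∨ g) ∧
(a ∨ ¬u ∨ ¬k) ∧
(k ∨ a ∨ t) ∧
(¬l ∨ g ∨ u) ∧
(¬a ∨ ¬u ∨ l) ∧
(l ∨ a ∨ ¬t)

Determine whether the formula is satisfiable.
No

No, the formula is not satisfiable.

No assignment of truth values to the variables can make all 26 clauses true simultaneously.

The formula is UNSAT (unsatisfiable).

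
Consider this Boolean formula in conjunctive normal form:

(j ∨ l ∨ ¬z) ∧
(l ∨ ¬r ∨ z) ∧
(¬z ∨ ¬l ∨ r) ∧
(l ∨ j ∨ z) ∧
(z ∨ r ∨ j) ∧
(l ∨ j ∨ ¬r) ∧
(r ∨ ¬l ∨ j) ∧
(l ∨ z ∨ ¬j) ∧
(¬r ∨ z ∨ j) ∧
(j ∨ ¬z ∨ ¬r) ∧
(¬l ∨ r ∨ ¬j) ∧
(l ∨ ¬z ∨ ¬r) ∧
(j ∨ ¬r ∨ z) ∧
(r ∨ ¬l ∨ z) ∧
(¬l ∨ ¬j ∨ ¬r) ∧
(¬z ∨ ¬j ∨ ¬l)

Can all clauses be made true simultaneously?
Yes

Yes, the formula is satisfiable.

One satisfying assignment is: z=True, j=True, r=False, l=False

Verification: With this assignment, all 16 clauses evaluate to true.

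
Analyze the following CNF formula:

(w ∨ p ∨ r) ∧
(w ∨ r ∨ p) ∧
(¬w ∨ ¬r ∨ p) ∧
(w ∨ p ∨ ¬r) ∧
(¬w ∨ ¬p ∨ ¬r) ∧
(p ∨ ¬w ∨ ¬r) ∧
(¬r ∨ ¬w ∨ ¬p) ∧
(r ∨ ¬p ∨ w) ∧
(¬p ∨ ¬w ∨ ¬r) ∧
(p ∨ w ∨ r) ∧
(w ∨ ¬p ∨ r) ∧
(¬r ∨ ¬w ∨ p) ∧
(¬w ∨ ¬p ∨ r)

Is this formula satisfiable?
Yes

Yes, the formula is satisfiable.

One satisfying assignment is: p=True, w=False, r=True

Verification: With this assignment, all 13 clauses evaluate to true.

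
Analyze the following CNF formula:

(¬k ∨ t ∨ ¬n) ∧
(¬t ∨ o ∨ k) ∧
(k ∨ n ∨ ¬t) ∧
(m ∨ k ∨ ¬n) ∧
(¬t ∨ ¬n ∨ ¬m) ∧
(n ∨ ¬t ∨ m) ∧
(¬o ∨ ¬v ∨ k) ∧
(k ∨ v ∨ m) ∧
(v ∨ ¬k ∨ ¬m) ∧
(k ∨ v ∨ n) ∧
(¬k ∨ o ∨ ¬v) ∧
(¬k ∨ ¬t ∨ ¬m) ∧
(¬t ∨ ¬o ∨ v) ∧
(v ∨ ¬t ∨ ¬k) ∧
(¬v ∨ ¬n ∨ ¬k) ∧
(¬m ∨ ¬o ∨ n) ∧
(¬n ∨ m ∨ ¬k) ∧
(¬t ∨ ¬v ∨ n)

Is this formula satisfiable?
Yes

Yes, the formula is satisfiable.

One satisfying assignment is: v=False, n=False, k=True, t=False, m=False, o=False

Verification: With this assignment, all 18 clauses evaluate to true.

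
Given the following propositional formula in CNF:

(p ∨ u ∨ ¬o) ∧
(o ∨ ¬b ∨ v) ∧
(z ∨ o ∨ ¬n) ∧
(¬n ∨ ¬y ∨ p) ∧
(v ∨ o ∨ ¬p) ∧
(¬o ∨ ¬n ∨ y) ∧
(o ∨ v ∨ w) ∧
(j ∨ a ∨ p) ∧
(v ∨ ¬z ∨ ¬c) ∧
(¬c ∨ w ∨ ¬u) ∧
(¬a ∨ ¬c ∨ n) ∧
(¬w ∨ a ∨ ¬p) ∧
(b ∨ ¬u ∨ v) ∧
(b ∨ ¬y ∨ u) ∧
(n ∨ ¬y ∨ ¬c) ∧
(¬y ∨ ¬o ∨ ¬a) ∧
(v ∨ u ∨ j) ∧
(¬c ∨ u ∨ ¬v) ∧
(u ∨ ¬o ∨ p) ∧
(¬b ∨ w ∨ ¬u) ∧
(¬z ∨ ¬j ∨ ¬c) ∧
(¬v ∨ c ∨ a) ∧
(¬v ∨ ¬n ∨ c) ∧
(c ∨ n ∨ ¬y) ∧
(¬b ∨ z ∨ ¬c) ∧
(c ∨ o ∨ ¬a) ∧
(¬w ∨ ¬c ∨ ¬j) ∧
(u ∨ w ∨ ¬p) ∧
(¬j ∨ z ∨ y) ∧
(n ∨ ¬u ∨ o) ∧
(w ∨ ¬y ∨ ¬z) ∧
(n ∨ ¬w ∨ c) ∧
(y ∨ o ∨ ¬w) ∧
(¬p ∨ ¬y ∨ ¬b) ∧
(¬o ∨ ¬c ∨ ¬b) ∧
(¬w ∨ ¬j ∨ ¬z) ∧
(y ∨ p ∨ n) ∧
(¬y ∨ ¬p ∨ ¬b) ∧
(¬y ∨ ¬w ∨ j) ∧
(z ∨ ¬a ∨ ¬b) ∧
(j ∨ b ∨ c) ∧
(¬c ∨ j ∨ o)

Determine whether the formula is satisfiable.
Yes

Yes, the formula is satisfiable.

One satisfying assignment is: b=False, z=True, y=False, o=True, w=False, v=True, a=True, c=False, n=False, u=True, p=True, j=True

Verification: With this assignment, all 42 clauses evaluate to true.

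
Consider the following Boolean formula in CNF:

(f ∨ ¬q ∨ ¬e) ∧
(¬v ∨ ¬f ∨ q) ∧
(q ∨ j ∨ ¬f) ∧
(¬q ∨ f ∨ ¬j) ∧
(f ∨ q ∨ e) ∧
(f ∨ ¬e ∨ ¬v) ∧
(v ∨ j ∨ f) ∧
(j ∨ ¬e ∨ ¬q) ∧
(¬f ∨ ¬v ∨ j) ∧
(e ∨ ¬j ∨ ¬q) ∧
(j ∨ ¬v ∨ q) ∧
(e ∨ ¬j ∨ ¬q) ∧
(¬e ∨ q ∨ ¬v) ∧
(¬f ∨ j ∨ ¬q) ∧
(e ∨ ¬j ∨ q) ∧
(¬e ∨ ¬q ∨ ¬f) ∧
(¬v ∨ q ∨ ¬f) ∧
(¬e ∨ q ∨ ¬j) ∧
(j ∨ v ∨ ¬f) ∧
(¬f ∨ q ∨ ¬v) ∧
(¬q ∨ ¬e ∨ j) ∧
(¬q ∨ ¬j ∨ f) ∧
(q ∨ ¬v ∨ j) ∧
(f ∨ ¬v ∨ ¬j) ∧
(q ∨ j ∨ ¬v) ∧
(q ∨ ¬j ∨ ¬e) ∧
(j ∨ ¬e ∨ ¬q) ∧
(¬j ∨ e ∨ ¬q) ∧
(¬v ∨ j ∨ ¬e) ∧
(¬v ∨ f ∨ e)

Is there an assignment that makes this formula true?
No

No, the formula is not satisfiable.

No assignment of truth values to the variables can make all 30 clauses true simultaneously.

The formula is UNSAT (unsatisfiable).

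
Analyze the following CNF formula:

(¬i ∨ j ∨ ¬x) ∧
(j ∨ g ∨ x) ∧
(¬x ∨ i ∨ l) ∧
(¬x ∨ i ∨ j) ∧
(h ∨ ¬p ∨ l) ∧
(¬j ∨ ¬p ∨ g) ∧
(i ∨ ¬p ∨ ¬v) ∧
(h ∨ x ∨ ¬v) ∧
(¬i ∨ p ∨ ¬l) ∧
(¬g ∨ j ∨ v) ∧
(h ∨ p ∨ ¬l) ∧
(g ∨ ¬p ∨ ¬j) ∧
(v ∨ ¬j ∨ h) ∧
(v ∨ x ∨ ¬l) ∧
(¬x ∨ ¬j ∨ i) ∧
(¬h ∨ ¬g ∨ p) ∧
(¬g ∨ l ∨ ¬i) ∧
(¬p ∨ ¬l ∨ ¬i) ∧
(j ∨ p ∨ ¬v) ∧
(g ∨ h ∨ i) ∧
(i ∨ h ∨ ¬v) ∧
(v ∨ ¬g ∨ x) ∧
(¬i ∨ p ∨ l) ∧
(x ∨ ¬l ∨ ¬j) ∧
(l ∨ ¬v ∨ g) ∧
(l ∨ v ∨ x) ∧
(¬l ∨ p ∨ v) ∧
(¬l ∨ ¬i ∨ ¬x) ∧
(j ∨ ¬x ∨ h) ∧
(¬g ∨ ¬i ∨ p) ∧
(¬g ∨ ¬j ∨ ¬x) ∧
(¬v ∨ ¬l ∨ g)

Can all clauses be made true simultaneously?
No

No, the formula is not satisfiable.

No assignment of truth values to the variables can make all 32 clauses true simultaneously.

The formula is UNSAT (unsatisfiable).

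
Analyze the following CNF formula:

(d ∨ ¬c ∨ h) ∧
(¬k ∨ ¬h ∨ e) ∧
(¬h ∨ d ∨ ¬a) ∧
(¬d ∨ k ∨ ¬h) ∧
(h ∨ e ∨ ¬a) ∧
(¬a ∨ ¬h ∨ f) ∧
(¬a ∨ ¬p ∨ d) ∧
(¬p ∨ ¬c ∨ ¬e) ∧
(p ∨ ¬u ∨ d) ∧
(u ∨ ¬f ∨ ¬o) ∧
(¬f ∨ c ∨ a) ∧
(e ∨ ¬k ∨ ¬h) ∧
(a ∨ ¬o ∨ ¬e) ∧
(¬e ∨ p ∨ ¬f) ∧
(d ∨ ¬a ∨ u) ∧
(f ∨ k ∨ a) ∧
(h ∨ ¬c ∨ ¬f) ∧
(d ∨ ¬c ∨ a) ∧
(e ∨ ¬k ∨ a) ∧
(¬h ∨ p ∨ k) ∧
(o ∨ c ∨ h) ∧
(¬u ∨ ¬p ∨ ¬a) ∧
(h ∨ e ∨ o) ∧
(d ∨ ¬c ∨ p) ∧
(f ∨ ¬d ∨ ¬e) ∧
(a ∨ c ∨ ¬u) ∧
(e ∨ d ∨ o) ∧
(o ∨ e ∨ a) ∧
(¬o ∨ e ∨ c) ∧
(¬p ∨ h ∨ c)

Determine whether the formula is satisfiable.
Yes

Yes, the formula is satisfiable.

One satisfying assignment is: o=False, p=False, d=False, k=True, e=True, h=True, u=False, f=False, c=False, a=False

Verification: With this assignment, all 30 clauses evaluate to true.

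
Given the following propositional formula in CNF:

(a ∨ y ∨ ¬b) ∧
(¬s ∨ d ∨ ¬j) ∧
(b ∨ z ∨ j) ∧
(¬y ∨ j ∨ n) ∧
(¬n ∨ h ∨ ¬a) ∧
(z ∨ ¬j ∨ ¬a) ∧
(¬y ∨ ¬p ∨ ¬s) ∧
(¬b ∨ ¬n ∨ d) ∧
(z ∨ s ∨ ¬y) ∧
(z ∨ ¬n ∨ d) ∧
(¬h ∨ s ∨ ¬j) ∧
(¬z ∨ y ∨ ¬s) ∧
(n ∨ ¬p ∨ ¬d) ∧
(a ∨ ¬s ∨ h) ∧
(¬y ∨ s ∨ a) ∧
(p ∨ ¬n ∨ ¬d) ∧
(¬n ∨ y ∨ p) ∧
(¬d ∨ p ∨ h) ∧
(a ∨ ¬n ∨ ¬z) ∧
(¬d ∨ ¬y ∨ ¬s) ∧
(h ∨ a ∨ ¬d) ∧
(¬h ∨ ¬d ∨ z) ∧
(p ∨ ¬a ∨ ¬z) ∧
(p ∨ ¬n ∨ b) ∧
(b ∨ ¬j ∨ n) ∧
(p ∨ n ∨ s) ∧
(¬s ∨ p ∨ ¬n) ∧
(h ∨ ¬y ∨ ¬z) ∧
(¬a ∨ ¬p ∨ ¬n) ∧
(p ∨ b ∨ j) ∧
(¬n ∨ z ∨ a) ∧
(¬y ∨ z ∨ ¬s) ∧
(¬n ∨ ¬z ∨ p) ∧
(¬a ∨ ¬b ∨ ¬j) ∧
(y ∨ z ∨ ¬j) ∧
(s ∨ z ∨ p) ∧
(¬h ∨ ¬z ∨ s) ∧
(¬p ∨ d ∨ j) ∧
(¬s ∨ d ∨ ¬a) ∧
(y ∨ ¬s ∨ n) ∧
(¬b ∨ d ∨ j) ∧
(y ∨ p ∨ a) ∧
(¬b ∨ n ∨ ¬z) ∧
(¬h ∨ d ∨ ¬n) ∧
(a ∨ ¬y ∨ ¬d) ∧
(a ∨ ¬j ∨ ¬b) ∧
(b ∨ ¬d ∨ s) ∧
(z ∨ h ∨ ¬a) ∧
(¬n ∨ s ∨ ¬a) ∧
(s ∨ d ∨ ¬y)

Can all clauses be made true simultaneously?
No

No, the formula is not satisfiable.

No assignment of truth values to the variables can make all 50 clauses true simultaneously.

The formula is UNSAT (unsatisfiable).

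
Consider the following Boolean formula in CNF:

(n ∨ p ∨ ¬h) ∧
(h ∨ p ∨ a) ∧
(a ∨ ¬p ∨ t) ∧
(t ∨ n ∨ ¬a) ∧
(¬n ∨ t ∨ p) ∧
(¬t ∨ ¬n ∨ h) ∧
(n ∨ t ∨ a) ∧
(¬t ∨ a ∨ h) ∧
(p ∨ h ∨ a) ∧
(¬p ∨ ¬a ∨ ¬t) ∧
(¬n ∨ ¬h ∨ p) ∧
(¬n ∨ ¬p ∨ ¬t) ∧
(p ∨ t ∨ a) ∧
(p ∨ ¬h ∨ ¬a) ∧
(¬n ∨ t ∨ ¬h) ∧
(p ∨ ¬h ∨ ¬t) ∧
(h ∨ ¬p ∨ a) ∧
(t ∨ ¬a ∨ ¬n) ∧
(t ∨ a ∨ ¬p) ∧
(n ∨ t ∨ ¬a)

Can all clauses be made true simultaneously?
Yes

Yes, the formula is satisfiable.

One satisfying assignment is: n=False, a=True, h=False, t=True, p=False

Verification: With this assignment, all 20 clauses evaluate to true.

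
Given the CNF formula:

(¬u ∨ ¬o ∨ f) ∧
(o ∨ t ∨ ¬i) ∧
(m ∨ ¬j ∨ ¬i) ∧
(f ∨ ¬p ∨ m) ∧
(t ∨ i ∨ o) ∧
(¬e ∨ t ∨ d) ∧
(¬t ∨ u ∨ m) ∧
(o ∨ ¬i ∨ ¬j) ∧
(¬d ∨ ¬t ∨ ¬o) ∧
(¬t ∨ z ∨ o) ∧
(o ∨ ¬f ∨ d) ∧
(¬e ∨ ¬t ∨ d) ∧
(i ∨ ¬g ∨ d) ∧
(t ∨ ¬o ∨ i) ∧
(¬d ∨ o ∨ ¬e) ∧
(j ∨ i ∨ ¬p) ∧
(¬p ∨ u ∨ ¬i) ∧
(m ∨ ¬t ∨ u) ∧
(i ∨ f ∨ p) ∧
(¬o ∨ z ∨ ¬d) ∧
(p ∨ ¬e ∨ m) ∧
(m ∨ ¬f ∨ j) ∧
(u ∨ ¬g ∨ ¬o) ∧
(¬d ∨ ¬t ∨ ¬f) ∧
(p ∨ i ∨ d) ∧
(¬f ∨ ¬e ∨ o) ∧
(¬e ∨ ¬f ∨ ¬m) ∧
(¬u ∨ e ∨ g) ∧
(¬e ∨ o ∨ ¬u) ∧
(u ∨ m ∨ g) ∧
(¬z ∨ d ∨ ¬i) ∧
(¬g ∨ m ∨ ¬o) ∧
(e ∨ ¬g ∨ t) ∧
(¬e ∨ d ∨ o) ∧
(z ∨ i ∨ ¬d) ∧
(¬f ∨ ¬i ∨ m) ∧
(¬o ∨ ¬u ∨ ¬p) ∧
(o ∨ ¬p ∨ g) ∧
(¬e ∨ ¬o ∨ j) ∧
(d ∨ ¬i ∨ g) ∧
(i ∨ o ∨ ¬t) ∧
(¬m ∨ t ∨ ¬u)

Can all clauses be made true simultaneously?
Yes

Yes, the formula is satisfiable.

One satisfying assignment is: m=True, u=False, z=False, j=True, f=False, p=True, t=True, e=False, i=False, d=False, o=True, g=False

Verification: With this assignment, all 42 clauses evaluate to true.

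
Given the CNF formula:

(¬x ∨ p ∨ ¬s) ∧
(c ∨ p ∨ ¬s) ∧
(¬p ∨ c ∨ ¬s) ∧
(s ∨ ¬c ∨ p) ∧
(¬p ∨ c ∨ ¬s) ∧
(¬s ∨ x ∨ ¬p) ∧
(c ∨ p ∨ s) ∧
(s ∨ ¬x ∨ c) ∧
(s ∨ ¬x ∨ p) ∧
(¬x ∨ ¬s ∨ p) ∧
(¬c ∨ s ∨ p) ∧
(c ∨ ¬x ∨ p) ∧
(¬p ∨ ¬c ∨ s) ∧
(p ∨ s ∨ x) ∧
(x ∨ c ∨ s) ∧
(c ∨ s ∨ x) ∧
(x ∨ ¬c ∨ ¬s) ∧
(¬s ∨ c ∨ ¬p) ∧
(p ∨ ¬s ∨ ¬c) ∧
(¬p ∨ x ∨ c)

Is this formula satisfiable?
Yes

Yes, the formula is satisfiable.

One satisfying assignment is: s=True, c=True, p=True, x=True

Verification: With this assignment, all 20 clauses evaluate to true.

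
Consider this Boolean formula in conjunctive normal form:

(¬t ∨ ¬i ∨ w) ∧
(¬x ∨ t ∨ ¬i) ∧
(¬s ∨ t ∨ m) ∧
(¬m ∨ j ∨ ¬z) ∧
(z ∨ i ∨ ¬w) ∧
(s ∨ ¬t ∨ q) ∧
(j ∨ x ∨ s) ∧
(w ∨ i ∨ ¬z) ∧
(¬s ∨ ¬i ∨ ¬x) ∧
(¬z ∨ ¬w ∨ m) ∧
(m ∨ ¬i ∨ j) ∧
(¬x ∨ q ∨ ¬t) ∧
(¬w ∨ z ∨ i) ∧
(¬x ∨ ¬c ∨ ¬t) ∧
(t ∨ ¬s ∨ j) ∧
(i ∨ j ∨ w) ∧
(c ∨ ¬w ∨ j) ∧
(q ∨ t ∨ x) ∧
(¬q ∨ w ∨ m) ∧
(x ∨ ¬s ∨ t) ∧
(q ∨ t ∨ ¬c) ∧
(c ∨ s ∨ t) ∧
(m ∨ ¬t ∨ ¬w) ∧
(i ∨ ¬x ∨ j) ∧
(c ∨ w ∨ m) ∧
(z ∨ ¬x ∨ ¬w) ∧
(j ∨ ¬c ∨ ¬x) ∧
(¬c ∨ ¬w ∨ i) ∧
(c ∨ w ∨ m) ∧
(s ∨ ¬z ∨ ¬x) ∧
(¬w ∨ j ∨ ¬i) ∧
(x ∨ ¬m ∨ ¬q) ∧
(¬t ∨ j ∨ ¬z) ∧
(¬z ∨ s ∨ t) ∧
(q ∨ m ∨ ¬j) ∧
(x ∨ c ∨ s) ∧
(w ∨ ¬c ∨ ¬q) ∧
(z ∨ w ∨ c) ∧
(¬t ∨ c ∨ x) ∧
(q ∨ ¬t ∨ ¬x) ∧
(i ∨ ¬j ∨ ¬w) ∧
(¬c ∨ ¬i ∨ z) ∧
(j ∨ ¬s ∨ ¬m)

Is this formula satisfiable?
Yes

Yes, the formula is satisfiable.

One satisfying assignment is: i=False, z=False, x=False, s=True, t=True, m=True, c=True, j=True, q=False, w=False

Verification: With this assignment, all 43 clauses evaluate to true.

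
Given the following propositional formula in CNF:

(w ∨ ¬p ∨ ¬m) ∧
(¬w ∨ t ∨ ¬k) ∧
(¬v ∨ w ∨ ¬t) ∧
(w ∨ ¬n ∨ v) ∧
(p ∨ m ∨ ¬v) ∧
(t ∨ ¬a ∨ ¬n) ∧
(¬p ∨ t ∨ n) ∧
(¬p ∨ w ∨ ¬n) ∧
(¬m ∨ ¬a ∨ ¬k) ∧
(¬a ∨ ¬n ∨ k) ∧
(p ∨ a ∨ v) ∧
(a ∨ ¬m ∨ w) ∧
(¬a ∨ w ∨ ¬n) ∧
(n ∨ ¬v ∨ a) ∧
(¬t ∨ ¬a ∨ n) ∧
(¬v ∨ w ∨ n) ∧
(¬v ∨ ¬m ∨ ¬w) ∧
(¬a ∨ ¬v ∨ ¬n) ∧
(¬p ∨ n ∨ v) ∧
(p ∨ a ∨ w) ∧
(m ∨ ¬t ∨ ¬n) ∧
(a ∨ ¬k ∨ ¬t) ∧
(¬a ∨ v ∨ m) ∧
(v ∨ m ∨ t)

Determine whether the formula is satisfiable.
Yes

Yes, the formula is satisfiable.

One satisfying assignment is: w=True, p=True, a=False, n=True, t=False, v=False, m=True, k=False

Verification: With this assignment, all 24 clauses evaluate to true.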